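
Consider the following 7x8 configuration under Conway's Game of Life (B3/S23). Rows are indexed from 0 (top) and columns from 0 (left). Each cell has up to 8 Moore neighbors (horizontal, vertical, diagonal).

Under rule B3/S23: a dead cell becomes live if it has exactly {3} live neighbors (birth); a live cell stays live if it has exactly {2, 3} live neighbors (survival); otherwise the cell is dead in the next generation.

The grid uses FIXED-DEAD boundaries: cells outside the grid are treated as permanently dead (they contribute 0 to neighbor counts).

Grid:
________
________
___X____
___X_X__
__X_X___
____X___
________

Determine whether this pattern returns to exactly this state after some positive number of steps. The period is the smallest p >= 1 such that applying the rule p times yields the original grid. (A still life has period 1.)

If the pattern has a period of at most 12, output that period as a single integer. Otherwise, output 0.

Answer: 2

Derivation:
Simulating and comparing each generation to the original:
Gen 0 (original, given above): 6 live cells
Gen 1: 6 live cells, differs from original
Gen 2: 6 live cells, MATCHES original -> period = 2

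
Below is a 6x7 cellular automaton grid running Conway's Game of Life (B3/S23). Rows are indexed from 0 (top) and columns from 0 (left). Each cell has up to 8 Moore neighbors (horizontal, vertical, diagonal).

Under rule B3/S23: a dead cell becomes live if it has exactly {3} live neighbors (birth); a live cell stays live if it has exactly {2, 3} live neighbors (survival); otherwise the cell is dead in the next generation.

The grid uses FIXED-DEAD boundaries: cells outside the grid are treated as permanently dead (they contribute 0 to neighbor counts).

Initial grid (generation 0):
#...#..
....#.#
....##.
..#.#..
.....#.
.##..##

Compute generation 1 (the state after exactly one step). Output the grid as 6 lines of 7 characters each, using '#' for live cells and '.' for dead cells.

Simulating step by step:
Generation 0 (given above): 13 live cells
Generation 1: 14 live cells
(generation 1 grid is the final answer)

Answer: .....#.
...##..
....#..
...##..
.######
.....##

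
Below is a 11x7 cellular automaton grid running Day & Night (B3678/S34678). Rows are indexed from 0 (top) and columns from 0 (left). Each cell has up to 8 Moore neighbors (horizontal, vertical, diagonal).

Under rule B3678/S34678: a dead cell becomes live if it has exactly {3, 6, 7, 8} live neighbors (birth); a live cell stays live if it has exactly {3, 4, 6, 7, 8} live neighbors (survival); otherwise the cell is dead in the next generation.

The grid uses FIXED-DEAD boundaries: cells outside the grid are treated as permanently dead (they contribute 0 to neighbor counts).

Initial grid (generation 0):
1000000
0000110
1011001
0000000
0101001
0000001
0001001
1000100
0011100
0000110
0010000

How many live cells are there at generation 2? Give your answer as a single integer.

Answer: 12

Derivation:
Simulating step by step:
Generation 0 (given above): 21 live cells
Generation 1: 16 live cells
0000000
0101000
0000110
0101000
0000000
0010010
0000010
0010110
0001100
0010100
0000000
Generation 2: 12 live cells
0000000
0000100
0001100
0000100
0010000
0000000
0001011
0000110
0010100
0000000
0000000
Population at generation 2: 12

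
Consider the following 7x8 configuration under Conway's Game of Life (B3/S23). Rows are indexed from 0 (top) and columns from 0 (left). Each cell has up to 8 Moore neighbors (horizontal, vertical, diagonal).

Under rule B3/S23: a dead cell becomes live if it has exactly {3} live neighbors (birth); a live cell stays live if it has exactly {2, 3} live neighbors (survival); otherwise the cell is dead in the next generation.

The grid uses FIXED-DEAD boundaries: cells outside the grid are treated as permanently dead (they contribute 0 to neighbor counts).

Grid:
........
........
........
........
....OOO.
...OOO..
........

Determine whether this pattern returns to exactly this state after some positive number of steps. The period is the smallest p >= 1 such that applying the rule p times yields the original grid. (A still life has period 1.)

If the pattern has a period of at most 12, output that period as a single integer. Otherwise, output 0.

Answer: 2

Derivation:
Simulating and comparing each generation to the original:
Gen 0 (original, given above): 6 live cells
Gen 1: 6 live cells, differs from original
Gen 2: 6 live cells, MATCHES original -> period = 2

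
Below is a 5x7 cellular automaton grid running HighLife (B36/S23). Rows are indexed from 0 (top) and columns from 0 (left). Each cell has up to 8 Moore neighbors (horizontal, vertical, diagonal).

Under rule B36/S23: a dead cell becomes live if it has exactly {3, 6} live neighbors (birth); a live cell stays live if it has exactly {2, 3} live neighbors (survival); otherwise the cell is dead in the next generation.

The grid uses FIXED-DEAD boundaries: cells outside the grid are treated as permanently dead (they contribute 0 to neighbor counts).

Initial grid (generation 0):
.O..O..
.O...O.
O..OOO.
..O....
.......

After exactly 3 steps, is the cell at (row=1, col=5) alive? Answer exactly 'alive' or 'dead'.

Simulating step by step:
Generation 0 (given above): 9 live cells
Generation 1: 12 live cells
.......
OOOO.O.
.OOOOO.
...OO..
.......
Generation 2: 7 live cells
.OO....
O....O.
O....O.
.....O.
.......
Generation 3: 5 live cells
.O.....
O......
....OOO
.......
.......

Cell (1,5) at generation 3: 0 -> dead

Answer: dead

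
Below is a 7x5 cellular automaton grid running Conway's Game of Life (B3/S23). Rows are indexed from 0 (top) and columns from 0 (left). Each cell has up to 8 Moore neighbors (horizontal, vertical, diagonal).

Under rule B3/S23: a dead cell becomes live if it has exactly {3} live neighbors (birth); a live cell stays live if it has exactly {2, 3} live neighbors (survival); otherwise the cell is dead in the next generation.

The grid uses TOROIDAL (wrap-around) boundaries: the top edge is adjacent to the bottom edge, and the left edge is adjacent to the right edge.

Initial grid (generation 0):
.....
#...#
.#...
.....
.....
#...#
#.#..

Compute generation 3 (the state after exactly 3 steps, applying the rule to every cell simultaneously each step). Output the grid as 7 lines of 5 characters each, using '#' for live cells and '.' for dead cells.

Answer: .....
.....
.....
.....
#....
#####
..##.

Derivation:
Simulating step by step:
Generation 0 (given above): 7 live cells
Generation 1: 11 live cells
##..#
#....
#....
.....
.....
##..#
##..#
Generation 2: 5 live cells
.....
.....
.....
.....
#....
.#..#
..##.
Generation 3: 8 live cells
(generation 3 grid is the final answer)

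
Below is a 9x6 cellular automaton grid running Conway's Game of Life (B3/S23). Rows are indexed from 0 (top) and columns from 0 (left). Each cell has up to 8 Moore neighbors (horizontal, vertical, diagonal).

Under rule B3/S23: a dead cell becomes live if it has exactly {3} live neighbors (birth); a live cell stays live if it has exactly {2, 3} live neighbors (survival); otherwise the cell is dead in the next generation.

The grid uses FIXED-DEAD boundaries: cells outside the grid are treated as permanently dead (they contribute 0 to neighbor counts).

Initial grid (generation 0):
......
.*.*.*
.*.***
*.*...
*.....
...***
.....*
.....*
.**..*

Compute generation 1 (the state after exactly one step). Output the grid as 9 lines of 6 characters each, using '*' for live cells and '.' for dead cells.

Simulating step by step:
Generation 0 (given above): 18 live cells
Generation 1: 18 live cells
(generation 1 grid is the final answer)

Answer: ......
...*.*
**.*.*
*.***.
.*.**.
....**
.....*
....**
......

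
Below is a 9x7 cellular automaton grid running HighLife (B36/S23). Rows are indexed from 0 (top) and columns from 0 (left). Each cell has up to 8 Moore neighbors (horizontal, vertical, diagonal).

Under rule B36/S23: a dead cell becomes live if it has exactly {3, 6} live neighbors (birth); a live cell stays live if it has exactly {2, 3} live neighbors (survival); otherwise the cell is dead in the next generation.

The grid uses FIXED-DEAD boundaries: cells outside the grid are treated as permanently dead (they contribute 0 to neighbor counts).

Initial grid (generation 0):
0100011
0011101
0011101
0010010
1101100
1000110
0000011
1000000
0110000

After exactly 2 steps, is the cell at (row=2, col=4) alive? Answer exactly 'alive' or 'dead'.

Simulating step by step:
Generation 0 (given above): 25 live cells
Generation 1: 25 live cells
0011111
0100011
0100001
0001010
1111000
1101001
0000111
0100000
0100000
Generation 2: 24 live cells
0011101
0101000
0010101
1001100
1001000
1001001
1110111
0000010
0000000

Cell (2,4) at generation 2: 1 -> alive

Answer: alive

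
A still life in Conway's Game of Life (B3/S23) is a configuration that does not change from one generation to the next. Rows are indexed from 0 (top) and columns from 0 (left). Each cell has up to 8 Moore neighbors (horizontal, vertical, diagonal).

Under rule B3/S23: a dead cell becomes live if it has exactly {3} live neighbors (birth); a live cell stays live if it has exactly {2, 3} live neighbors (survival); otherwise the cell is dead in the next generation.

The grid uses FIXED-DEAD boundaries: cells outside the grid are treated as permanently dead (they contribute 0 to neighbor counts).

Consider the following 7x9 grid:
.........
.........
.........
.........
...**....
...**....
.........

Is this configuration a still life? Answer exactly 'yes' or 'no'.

Answer: yes

Derivation:
Compute generation 1 and compare to generation 0 (given above):
Generation 1:
.........
.........
.........
.........
...**....
...**....
.........
The grids are IDENTICAL -> still life.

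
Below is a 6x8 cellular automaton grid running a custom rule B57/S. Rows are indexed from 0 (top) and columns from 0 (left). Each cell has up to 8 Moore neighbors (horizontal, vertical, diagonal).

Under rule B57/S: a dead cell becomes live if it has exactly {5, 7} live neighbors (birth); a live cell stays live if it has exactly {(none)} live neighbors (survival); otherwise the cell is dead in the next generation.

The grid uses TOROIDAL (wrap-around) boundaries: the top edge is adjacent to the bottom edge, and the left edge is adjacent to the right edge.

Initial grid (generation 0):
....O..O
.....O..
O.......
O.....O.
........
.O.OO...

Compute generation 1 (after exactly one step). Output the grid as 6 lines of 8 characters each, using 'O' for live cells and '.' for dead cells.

Answer: ........
........
........
........
........
........

Derivation:
Simulating step by step:
Generation 0 (given above): 9 live cells
Generation 1: 0 live cells
(generation 1 grid is the final answer)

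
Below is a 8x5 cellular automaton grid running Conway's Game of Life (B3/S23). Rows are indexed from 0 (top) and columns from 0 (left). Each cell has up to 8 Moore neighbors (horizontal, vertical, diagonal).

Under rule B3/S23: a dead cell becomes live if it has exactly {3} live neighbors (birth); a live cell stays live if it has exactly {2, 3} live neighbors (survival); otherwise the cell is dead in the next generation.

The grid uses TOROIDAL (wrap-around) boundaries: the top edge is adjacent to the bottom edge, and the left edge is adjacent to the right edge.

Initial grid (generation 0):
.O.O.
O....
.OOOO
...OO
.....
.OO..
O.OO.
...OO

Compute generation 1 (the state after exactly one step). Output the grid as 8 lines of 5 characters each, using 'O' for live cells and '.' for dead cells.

Answer: O.OO.
O....
.OO..
O...O
..OO.
.OOO.
O....
OO...

Derivation:
Simulating step by step:
Generation 0 (given above): 16 live cells
Generation 1: 16 live cells
(generation 1 grid is the final answer)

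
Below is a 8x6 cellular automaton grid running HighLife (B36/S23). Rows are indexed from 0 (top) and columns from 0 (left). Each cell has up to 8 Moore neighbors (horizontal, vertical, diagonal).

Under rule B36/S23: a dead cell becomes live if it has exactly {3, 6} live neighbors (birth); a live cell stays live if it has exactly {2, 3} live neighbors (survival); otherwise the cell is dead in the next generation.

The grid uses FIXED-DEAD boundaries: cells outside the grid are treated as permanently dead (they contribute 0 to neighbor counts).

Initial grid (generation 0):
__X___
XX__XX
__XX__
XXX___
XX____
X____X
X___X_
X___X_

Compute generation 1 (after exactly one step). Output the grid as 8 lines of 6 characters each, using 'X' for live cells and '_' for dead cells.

Simulating step by step:
Generation 0 (given above): 18 live cells
Generation 1: 14 live cells
(generation 1 grid is the final answer)

Answer: _X____
_X__X_
_X_XX_
X__X__
__X___
X_____
XX__XX
______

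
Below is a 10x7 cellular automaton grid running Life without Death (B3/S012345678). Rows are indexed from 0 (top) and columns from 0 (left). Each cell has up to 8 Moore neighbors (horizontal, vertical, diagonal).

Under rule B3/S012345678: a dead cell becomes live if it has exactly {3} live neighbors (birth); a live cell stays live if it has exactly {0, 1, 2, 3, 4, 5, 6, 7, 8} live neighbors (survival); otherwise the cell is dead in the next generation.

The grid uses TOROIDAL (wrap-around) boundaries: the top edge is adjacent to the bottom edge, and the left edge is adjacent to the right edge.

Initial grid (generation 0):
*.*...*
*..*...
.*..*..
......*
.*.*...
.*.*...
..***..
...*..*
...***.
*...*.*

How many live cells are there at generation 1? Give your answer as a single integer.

Simulating step by step:
Generation 0 (given above): 23 live cells
Generation 1: 33 live cells
*.**.**
*.**..*
**..*..
*.*...*
**.*...
.*.*...
..***..
...*..*
*..***.
**..*.*
Population at generation 1: 33

Answer: 33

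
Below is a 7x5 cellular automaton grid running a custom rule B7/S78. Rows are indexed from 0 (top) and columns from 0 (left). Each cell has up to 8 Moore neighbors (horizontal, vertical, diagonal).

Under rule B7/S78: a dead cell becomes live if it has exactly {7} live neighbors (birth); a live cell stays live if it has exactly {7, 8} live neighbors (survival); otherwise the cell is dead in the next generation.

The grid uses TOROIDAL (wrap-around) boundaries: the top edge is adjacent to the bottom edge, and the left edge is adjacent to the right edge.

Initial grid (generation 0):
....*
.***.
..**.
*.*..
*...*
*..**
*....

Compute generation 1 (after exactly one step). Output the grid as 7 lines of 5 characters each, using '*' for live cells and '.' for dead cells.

Simulating step by step:
Generation 0 (given above): 14 live cells
Generation 1: 0 live cells
(generation 1 grid is the final answer)

Answer: .....
.....
.....
.....
.....
.....
.....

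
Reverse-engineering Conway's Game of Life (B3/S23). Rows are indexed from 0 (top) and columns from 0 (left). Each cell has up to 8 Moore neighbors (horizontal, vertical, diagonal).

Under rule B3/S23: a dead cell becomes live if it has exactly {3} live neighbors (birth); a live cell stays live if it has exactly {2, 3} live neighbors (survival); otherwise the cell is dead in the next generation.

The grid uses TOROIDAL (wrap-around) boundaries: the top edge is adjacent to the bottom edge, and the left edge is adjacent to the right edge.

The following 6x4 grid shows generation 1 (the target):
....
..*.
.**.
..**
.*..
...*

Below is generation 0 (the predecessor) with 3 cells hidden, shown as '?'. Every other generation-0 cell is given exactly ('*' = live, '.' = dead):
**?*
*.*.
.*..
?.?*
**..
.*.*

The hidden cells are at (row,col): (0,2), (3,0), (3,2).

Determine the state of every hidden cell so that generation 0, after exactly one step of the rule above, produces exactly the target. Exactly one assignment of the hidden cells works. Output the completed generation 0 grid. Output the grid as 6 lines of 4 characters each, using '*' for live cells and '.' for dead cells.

Answer: **.*
*.*.
.*..
*..*
**..
.*.*

Derivation:
Hidden generation-0 cells (in order): (0,2), (3,0), (3,2).
A hidden cell only influences target cells in its own 3x3 neighborhood. Try each of the 2^3 = 8 assignments, step the completed generation 0 forward once under B3/S23, and compare with the target:
  (0,2)=. (3,0)=. (3,2)=. -> step gives (2,0)='*' but target has '.' -> reject
  (0,2)=. (3,0)=. (3,2)=* -> step gives (2,0)='*' but target has '.' -> reject
  (0,2)=. (3,0)=* (3,2)=. -> step reproduces the target at every cell -> ACCEPT
  (0,2)=. (3,0)=* (3,2)=* -> step gives (2,1)='.' but target has '*' -> reject
  (0,2)=* (3,0)=. (3,2)=. -> step gives (1,2)='.' but target has '*' -> reject
  (0,2)=* (3,0)=. (3,2)=* -> step gives (1,2)='.' but target has '*' -> reject
  (0,2)=* (3,0)=* (3,2)=. -> step gives (1,2)='.' but target has '*' -> reject
  (0,2)=* (3,0)=* (3,2)=* -> step gives (1,2)='.' but target has '*' -> reject
Unique solution: (0,2)=dead, (3,0)=live, (3,2)=dead.
Check: live-neighbor counts of every cell in the completed generation 0:
5454
4534
4334
4432
5344
7453
Applying B3/S23 to generation 0 with these counts gives:
....
..*.
.**.
..**
.*..
...*
which matches the target exactly.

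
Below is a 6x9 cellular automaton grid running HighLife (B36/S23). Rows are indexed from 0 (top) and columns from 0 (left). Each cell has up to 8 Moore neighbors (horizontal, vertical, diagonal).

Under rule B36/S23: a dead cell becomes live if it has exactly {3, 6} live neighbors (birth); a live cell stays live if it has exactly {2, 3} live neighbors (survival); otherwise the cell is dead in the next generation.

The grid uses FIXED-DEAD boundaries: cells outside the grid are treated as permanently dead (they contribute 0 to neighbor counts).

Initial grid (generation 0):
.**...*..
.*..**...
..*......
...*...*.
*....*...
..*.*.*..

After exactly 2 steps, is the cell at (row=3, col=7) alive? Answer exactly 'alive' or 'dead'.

Answer: dead

Derivation:
Simulating step by step:
Generation 0 (given above): 14 live cells
Generation 1: 14 live cells
.**..*...
.*.*.*...
..***....
.........
...****..
.....*...
Generation 2: 15 live cells
.**.*....
.**..*...
..***....
..*......
....***..
.....**..

Cell (3,7) at generation 2: 0 -> dead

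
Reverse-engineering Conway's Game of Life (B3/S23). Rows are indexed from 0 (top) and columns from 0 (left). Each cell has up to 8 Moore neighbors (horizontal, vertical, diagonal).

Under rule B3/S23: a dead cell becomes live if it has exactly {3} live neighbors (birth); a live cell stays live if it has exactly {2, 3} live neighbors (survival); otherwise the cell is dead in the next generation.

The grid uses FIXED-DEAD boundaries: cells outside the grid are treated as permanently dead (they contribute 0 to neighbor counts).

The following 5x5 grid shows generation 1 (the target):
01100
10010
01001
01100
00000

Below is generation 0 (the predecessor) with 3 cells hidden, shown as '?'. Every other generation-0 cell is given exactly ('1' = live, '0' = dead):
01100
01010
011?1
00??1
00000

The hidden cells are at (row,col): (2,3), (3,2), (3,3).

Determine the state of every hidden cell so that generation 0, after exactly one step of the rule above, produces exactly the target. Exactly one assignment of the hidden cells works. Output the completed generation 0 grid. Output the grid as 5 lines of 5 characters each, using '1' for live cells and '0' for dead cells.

Hidden generation-0 cells (in order): (2,3), (3,2), (3,3).
A hidden cell only influences target cells in its own 3x3 neighborhood. Try each of the 2^3 = 8 assignments, step the completed generation 0 forward once under B3/S23, and compare with the target:
  (2,3)=0 (3,2)=0 (3,3)=0 -> step gives (2,2)='1' but target has '0' -> reject
  (2,3)=0 (3,2)=0 (3,3)=1 -> step gives (3,1)='0' but target has '1' -> reject
  (2,3)=0 (3,2)=1 (3,3)=0 -> step reproduces the target at every cell -> ACCEPT
  (2,3)=0 (3,2)=1 (3,3)=1 -> step gives (3,4)='1' but target has '0' -> reject
  (2,3)=1 (3,2)=0 (3,3)=0 -> step gives (1,3)='0' but target has '1' -> reject
  (2,3)=1 (3,2)=0 (3,3)=1 -> step gives (1,3)='0' but target has '1' -> reject
  (2,3)=1 (3,2)=1 (3,3)=0 -> step gives (1,3)='0' but target has '1' -> reject
  (2,3)=1 (3,2)=1 (3,3)=1 -> step gives (1,3)='0' but target has '1' -> reject
Unique solution: (2,3)=dead, (3,2)=live, (3,3)=dead.
Check: live-neighbor counts of every cell in the completed generation 0:
22321
34632
23452
13241
01121
Applying B3/S23 to generation 0 with these counts gives:
01100
10010
01001
01100
00000
which matches the target exactly.

Answer: 01100
01010
01101
00101
00000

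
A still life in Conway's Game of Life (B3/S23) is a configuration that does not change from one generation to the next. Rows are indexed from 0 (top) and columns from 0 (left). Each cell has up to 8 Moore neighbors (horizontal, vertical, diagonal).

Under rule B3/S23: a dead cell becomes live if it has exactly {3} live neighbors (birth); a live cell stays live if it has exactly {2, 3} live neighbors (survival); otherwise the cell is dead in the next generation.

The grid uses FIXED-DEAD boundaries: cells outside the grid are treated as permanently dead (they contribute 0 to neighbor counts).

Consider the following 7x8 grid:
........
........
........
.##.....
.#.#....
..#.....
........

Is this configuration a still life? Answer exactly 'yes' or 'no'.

Answer: yes

Derivation:
Compute generation 1 and compare to generation 0 (given above):
Generation 1:
........
........
........
.##.....
.#.#....
..#.....
........
The grids are IDENTICAL -> still life.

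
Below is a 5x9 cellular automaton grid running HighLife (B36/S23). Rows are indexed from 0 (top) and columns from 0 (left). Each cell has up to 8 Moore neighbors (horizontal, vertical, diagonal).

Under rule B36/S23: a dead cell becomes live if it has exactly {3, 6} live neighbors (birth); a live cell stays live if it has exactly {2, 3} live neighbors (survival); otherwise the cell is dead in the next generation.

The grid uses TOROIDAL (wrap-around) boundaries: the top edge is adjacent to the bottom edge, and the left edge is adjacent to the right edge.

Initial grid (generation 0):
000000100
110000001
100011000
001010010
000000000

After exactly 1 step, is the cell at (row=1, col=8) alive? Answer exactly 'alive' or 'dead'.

Simulating step by step:
Generation 0 (given above): 10 live cells
Generation 1: 12 live cells
100000000
110001001
100111000
000111000
000000000

Cell (1,8) at generation 1: 1 -> alive

Answer: alive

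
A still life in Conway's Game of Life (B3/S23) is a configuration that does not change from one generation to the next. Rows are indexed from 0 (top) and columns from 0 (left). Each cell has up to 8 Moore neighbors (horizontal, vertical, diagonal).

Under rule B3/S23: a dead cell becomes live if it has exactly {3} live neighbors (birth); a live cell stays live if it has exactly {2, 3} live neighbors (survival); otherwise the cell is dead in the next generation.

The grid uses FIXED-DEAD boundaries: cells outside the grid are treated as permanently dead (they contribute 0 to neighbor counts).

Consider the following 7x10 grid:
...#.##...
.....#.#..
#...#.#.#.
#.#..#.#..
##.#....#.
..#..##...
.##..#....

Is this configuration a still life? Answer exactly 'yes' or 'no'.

Compute generation 1 and compare to generation 0 (given above):
Generation 1:
....###...
.......#..
.#..#...#.
#.#######.
#..###.#..
#..####...
.##..##...
Cell (0,3) differs: gen0=1 vs gen1=0 -> NOT a still life.

Answer: no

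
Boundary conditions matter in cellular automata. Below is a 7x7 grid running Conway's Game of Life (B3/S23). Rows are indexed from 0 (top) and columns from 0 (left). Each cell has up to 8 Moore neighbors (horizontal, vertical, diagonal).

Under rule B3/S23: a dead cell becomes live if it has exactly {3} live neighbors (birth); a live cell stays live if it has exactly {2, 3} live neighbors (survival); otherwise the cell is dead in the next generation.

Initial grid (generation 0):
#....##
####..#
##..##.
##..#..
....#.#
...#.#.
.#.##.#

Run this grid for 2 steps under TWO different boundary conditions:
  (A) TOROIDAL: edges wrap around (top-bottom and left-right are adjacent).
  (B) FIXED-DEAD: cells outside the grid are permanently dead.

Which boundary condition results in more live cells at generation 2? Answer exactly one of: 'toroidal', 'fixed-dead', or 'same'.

Answer: fixed-dead

Derivation:
Under TOROIDAL boundary, generation 2:
.......
...##..
.....#.
#.#...#
......#
#....##
.###...
Population = 13

Under FIXED-DEAD boundary, generation 2:
.###.##
.###..#
.#...#.
..#....
.#...#.
.......
..#.##.
Population = 17

Comparison: toroidal=13, fixed-dead=17 -> fixed-dead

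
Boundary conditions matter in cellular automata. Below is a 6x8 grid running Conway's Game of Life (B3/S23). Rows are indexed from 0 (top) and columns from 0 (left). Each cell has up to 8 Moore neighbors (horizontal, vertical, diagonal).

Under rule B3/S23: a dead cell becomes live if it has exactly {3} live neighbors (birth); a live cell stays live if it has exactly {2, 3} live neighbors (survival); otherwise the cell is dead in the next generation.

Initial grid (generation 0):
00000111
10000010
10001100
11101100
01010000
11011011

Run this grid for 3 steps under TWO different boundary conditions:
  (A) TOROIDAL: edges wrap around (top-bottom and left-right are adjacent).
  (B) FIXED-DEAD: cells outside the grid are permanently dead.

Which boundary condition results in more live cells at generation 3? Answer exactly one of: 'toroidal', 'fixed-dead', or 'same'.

Answer: fixed-dead

Derivation:
Under TOROIDAL boundary, generation 3:
00000011
00000001
00000010
11000010
01000000
10000010
Population = 10

Under FIXED-DEAD boundary, generation 3:
00001111
00110001
00000011
11000010
01100010
00011000
Population = 17

Comparison: toroidal=10, fixed-dead=17 -> fixed-dead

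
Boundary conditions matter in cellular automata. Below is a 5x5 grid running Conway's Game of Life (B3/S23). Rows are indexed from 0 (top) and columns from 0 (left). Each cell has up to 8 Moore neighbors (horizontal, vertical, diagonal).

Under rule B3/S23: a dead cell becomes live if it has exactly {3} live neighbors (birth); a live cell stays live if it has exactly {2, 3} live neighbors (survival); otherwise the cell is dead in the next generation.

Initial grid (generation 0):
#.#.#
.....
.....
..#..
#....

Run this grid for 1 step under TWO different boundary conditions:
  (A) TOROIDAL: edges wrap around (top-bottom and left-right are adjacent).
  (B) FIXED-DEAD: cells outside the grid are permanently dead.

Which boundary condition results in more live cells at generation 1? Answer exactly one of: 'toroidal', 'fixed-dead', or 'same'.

Under TOROIDAL boundary, generation 1:
##..#
.....
.....
.....
#..##
Population = 6

Under FIXED-DEAD boundary, generation 1:
.....
.....
.....
.....
.....
Population = 0

Comparison: toroidal=6, fixed-dead=0 -> toroidal

Answer: toroidal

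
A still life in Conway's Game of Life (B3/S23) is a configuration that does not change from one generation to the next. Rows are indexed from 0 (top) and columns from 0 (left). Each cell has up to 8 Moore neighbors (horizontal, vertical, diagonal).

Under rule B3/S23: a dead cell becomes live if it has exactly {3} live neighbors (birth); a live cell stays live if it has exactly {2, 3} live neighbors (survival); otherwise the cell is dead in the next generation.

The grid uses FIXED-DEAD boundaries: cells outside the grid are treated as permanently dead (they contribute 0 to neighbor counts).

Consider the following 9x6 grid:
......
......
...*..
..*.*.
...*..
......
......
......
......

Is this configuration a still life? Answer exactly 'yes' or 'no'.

Answer: yes

Derivation:
Compute generation 1 and compare to generation 0 (given above):
Generation 1:
......
......
...*..
..*.*.
...*..
......
......
......
......
The grids are IDENTICAL -> still life.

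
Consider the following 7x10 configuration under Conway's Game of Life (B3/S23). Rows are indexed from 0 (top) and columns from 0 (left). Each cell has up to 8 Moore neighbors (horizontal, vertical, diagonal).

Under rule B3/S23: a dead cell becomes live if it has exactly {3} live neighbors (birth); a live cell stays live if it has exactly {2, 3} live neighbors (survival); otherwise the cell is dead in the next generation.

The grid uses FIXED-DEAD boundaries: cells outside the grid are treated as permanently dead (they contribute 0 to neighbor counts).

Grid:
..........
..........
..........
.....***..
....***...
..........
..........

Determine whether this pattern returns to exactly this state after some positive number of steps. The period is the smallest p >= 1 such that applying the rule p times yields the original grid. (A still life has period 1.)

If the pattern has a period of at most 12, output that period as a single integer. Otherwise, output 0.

Simulating and comparing each generation to the original:
Gen 0 (original, given above): 6 live cells
Gen 1: 6 live cells, differs from original
Gen 2: 6 live cells, MATCHES original -> period = 2

Answer: 2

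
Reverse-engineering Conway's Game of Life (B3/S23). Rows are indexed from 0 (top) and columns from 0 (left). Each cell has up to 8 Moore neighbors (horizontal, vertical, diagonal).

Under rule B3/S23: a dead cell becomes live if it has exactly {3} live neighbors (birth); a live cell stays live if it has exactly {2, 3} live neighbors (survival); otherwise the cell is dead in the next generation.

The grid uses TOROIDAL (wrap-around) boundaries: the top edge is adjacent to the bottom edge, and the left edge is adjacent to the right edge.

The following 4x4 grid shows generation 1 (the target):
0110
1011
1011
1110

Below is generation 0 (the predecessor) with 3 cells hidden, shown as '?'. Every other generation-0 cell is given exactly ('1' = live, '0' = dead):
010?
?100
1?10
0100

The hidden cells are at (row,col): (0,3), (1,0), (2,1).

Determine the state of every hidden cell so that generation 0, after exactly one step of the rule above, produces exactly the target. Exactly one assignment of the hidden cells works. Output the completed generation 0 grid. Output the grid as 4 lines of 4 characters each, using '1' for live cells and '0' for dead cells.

Hidden generation-0 cells (in order): (0,3), (1,0), (2,1).
A hidden cell only influences target cells in its own 3x3 neighborhood. Try each of the 2^3 = 8 assignments, step the completed generation 0 forward once under B3/S23, and compare with the target:
  (0,3)=0 (1,0)=0 (2,1)=0 -> step gives (0,0)='1' but target has '0' -> reject
  (0,3)=0 (1,0)=0 (2,1)=1 -> step gives (0,0)='1' but target has '0' -> reject
  (0,3)=0 (1,0)=1 (2,1)=0 -> step reproduces the target at every cell -> ACCEPT
  (0,3)=0 (1,0)=1 (2,1)=1 -> step gives (1,0)='0' but target has '1' -> reject
  (0,3)=1 (1,0)=0 (2,1)=0 -> step gives (0,2)='0' but target has '1' -> reject
  (0,3)=1 (1,0)=0 (2,1)=1 -> step gives (0,2)='0' but target has '1' -> reject
  (0,3)=1 (1,0)=1 (2,1)=0 -> step gives (0,2)='0' but target has '1' -> reject
  (0,3)=1 (1,0)=1 (2,1)=1 -> step gives (0,2)='0' but target has '1' -> reject
Unique solution: (0,3)=dead, (1,0)=live, (2,1)=dead.
Check: live-neighbor counts of every cell in the completed generation 0:
4331
3433
3523
3332
Applying B3/S23 to generation 0 with these counts gives:
0110
1011
1011
1110
which matches the target exactly.

Answer: 0100
1100
1010
0100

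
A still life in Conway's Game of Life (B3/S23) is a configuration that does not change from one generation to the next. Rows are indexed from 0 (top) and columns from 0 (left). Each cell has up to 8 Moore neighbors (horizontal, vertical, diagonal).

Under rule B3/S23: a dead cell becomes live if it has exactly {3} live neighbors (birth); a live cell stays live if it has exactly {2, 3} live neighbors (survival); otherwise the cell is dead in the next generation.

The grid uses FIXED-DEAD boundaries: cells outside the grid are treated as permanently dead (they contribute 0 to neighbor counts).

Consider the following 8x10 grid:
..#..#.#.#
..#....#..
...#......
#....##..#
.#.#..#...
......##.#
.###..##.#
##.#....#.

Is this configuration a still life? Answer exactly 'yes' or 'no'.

Answer: no

Derivation:
Compute generation 1 and compare to generation 0 (given above):
Generation 1:
......#.#.
..##..#.#.
......#...
..#.###...
........#.
.#.#.#....
##.#..#..#
##.#...##.
Cell (0,2) differs: gen0=1 vs gen1=0 -> NOT a still life.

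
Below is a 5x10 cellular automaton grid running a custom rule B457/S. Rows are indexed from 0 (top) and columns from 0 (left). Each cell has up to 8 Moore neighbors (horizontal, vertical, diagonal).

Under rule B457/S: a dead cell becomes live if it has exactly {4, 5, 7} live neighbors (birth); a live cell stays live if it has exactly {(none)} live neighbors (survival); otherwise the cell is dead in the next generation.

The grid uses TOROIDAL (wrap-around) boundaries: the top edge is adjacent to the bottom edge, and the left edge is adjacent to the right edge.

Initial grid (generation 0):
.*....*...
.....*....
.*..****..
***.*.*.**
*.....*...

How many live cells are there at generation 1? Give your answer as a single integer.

Simulating step by step:
Generation 0 (given above): 17 live cells
Generation 1: 7 live cells
..........
......*...
*.........
.......*..
.*...*.*.*
Population at generation 1: 7

Answer: 7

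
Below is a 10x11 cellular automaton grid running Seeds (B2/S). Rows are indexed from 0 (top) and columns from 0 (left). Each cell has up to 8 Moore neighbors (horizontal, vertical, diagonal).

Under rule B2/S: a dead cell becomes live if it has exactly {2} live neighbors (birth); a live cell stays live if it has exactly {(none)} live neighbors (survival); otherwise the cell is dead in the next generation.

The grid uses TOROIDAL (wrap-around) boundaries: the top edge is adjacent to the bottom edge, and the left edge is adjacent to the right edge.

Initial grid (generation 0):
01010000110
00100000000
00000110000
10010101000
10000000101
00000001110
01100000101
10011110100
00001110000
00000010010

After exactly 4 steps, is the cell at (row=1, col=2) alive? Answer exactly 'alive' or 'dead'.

Answer: dead

Derivation:
Simulating step by step:
Generation 0 (given above): 32 live cells
Generation 1: 27 live cells
00000001001
01011111110
01110001000
01000000110
01001000000
00100000000
00000000000
00000000001
00000000111
00110000001
Generation 2: 16 live cells
01000000000
00000000001
00000000001
00001001000
10010000110
01010000000
00000000000
10000000100
00110000000
00000001000
Generation 3: 25 live cells
10000000000
00000000010
10000000010
10010000000
01000001001
10001000111
11100000000
01110000000
01000001100
01010000000
Generation 4: 23 live cells
01100000001
11000000100
01000000100
00100000110
00111000000
00010001000
00001000100
00000001100
00001000000
00000001100

Cell (1,2) at generation 4: 0 -> dead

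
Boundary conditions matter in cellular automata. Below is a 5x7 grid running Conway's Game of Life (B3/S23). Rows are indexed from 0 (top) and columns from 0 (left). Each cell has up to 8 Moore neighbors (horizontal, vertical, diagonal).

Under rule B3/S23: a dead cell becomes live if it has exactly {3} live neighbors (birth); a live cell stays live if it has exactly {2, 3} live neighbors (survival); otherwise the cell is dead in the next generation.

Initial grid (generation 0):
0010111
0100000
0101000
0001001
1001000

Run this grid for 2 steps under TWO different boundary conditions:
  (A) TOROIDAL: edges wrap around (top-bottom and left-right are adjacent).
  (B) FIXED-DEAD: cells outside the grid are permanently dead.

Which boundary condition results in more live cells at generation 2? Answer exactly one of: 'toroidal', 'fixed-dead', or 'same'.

Under TOROIDAL boundary, generation 2:
0000000
0000000
1010010
1011101
0000000
Population = 8

Under FIXED-DEAD boundary, generation 2:
0000010
0000110
0010010
0000000
0000000
Population = 5

Comparison: toroidal=8, fixed-dead=5 -> toroidal

Answer: toroidal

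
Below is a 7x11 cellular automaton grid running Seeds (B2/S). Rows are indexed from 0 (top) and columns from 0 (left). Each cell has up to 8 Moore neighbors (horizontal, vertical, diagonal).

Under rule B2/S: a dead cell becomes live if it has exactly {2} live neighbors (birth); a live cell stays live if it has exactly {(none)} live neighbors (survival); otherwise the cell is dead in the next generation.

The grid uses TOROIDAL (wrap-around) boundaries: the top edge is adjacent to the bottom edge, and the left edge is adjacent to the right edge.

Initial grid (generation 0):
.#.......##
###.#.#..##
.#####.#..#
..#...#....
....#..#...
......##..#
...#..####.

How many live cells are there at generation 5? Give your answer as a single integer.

Answer: 16

Derivation:
Simulating step by step:
Generation 0 (given above): 29 live cells
Generation 1: 11 live cells
....#......
.......#...
........#..
#.......#..
...#....#..
...##......
..#..#.....
Generation 2: 9 live cells
...#.##....
........#..
.........#.
...........
..#....#.#.
.....#.....
...........
Generation 3: 14 live cells
....#..#...
....####.#.
........#..
.........##
......#.#..
......#.#..
...........
Generation 4: 10 live cells
...#.......
...#.......
....#......
...........
.....#....#
.....#...#.
.....##.#..
Generation 5: 16 live cells
..#..###...
..#........
...#.......
....##.....
....#.#..#.
.......##.#
.......#.#.
Population at generation 5: 16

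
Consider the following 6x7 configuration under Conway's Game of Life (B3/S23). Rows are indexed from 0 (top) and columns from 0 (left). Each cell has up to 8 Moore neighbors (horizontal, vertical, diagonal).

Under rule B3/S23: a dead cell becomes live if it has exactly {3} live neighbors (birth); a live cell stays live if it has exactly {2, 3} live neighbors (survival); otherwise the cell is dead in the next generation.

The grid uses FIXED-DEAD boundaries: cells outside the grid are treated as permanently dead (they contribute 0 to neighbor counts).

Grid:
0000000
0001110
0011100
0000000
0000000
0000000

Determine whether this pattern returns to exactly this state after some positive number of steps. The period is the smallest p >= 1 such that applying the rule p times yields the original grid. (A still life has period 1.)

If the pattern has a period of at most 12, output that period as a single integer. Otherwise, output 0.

Answer: 2

Derivation:
Simulating and comparing each generation to the original:
Gen 0 (original, given above): 6 live cells
Gen 1: 6 live cells, differs from original
Gen 2: 6 live cells, MATCHES original -> period = 2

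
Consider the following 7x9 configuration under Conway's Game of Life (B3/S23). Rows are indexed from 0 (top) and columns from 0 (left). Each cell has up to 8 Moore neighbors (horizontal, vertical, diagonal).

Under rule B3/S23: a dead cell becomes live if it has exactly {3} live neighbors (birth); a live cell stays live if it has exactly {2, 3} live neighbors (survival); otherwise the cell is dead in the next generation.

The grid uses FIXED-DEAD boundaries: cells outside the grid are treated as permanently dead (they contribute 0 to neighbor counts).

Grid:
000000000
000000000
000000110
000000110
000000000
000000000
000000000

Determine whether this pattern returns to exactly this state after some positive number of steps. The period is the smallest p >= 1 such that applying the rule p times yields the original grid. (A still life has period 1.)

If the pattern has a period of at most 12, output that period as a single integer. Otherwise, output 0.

Simulating and comparing each generation to the original:
Gen 0 (original, given above): 4 live cells
Gen 1: 4 live cells, MATCHES original -> period = 1

Answer: 1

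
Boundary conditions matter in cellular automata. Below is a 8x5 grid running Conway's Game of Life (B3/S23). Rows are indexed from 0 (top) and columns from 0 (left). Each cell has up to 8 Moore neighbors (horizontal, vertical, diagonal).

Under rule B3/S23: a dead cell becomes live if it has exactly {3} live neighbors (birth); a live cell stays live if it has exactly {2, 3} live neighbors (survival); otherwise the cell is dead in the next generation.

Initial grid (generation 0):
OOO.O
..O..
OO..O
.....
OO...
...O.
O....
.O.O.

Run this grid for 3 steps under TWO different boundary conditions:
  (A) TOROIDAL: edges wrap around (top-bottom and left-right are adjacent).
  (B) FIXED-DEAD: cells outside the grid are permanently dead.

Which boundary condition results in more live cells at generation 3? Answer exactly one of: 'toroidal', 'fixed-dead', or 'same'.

Under TOROIDAL boundary, generation 3:
O..O.
...OO
OO..O
OO..O
.O.O.
.O...
.....
OO...
Population = 15

Under FIXED-DEAD boundary, generation 3:
..OO.
...O.
.....
.....
.....
.....
.....
.....
Population = 3

Comparison: toroidal=15, fixed-dead=3 -> toroidal

Answer: toroidal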